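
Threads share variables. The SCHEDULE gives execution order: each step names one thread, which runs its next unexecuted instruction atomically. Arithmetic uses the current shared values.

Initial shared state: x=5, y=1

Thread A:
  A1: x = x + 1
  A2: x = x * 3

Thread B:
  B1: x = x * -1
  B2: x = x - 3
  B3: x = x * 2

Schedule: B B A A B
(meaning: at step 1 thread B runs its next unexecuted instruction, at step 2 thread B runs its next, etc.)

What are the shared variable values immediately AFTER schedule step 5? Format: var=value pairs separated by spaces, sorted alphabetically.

Answer: x=-42 y=1

Derivation:
Step 1: thread B executes B1 (x = x * -1). Shared: x=-5 y=1. PCs: A@0 B@1
Step 2: thread B executes B2 (x = x - 3). Shared: x=-8 y=1. PCs: A@0 B@2
Step 3: thread A executes A1 (x = x + 1). Shared: x=-7 y=1. PCs: A@1 B@2
Step 4: thread A executes A2 (x = x * 3). Shared: x=-21 y=1. PCs: A@2 B@2
Step 5: thread B executes B3 (x = x * 2). Shared: x=-42 y=1. PCs: A@2 B@3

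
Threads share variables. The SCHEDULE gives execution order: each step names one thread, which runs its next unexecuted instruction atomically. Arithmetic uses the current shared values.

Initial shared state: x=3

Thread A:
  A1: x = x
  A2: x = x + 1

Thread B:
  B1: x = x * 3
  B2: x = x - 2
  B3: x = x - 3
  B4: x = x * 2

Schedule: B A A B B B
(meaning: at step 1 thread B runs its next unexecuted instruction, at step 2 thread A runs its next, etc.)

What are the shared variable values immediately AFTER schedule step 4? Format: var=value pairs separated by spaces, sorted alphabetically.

Answer: x=8

Derivation:
Step 1: thread B executes B1 (x = x * 3). Shared: x=9. PCs: A@0 B@1
Step 2: thread A executes A1 (x = x). Shared: x=9. PCs: A@1 B@1
Step 3: thread A executes A2 (x = x + 1). Shared: x=10. PCs: A@2 B@1
Step 4: thread B executes B2 (x = x - 2). Shared: x=8. PCs: A@2 B@2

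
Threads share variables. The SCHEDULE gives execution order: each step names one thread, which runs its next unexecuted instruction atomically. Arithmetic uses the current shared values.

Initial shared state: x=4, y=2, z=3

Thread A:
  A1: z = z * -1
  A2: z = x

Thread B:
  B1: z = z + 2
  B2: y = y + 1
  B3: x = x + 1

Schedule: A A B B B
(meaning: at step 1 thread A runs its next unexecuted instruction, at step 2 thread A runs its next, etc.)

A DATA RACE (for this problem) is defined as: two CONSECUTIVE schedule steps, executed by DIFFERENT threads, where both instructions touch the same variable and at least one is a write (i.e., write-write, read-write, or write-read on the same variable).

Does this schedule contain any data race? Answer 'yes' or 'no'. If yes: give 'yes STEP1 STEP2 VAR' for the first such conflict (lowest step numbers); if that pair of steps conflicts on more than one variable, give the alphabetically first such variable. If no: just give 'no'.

Steps 1,2: same thread (A). No race.
Steps 2,3: A(z = x) vs B(z = z + 2). RACE on z (W-W).
Steps 3,4: same thread (B). No race.
Steps 4,5: same thread (B). No race.
First conflict at steps 2,3.

Answer: yes 2 3 z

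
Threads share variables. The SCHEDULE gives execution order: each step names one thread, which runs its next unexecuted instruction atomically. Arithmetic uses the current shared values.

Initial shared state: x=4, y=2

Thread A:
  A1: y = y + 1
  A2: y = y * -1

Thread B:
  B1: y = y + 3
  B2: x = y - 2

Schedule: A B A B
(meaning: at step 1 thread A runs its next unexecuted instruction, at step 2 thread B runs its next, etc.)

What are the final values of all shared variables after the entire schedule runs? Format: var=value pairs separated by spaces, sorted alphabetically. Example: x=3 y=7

Step 1: thread A executes A1 (y = y + 1). Shared: x=4 y=3. PCs: A@1 B@0
Step 2: thread B executes B1 (y = y + 3). Shared: x=4 y=6. PCs: A@1 B@1
Step 3: thread A executes A2 (y = y * -1). Shared: x=4 y=-6. PCs: A@2 B@1
Step 4: thread B executes B2 (x = y - 2). Shared: x=-8 y=-6. PCs: A@2 B@2

Answer: x=-8 y=-6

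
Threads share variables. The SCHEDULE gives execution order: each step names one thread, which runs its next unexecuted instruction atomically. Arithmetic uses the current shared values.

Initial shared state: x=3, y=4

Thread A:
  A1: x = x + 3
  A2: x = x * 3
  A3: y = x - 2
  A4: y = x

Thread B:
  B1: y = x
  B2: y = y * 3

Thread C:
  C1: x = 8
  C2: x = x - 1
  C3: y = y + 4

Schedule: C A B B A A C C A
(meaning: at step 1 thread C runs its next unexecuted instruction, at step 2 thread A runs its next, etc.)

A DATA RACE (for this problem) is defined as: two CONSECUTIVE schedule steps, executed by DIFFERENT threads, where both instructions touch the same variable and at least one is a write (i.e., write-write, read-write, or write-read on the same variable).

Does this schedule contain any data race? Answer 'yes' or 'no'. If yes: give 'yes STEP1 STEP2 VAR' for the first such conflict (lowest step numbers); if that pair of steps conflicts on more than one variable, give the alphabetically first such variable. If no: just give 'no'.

Answer: yes 1 2 x

Derivation:
Steps 1,2: C(x = 8) vs A(x = x + 3). RACE on x (W-W).
Steps 2,3: A(x = x + 3) vs B(y = x). RACE on x (W-R).
Steps 3,4: same thread (B). No race.
Steps 4,5: B(r=y,w=y) vs A(r=x,w=x). No conflict.
Steps 5,6: same thread (A). No race.
Steps 6,7: A(y = x - 2) vs C(x = x - 1). RACE on x (R-W).
Steps 7,8: same thread (C). No race.
Steps 8,9: C(y = y + 4) vs A(y = x). RACE on y (W-W).
First conflict at steps 1,2.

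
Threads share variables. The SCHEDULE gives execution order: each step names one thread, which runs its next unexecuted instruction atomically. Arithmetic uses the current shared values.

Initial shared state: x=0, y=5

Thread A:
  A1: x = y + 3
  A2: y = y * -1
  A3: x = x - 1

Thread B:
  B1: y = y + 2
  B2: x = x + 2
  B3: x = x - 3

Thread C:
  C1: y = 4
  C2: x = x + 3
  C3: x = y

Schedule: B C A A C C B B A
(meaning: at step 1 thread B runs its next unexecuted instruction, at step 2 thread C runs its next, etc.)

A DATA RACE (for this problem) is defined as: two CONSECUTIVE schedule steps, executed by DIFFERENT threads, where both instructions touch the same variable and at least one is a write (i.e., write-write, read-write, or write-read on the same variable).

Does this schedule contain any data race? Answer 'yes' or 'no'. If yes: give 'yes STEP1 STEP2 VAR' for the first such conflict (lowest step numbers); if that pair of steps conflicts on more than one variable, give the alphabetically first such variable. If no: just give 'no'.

Answer: yes 1 2 y

Derivation:
Steps 1,2: B(y = y + 2) vs C(y = 4). RACE on y (W-W).
Steps 2,3: C(y = 4) vs A(x = y + 3). RACE on y (W-R).
Steps 3,4: same thread (A). No race.
Steps 4,5: A(r=y,w=y) vs C(r=x,w=x). No conflict.
Steps 5,6: same thread (C). No race.
Steps 6,7: C(x = y) vs B(x = x + 2). RACE on x (W-W).
Steps 7,8: same thread (B). No race.
Steps 8,9: B(x = x - 3) vs A(x = x - 1). RACE on x (W-W).
First conflict at steps 1,2.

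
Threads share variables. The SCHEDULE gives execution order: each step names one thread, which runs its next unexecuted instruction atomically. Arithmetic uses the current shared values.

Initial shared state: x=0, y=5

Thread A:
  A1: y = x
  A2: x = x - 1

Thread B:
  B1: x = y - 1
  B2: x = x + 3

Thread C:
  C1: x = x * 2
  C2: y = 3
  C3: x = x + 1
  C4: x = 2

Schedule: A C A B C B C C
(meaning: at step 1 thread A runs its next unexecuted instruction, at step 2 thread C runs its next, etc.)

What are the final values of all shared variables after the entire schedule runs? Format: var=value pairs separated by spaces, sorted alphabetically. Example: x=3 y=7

Step 1: thread A executes A1 (y = x). Shared: x=0 y=0. PCs: A@1 B@0 C@0
Step 2: thread C executes C1 (x = x * 2). Shared: x=0 y=0. PCs: A@1 B@0 C@1
Step 3: thread A executes A2 (x = x - 1). Shared: x=-1 y=0. PCs: A@2 B@0 C@1
Step 4: thread B executes B1 (x = y - 1). Shared: x=-1 y=0. PCs: A@2 B@1 C@1
Step 5: thread C executes C2 (y = 3). Shared: x=-1 y=3. PCs: A@2 B@1 C@2
Step 6: thread B executes B2 (x = x + 3). Shared: x=2 y=3. PCs: A@2 B@2 C@2
Step 7: thread C executes C3 (x = x + 1). Shared: x=3 y=3. PCs: A@2 B@2 C@3
Step 8: thread C executes C4 (x = 2). Shared: x=2 y=3. PCs: A@2 B@2 C@4

Answer: x=2 y=3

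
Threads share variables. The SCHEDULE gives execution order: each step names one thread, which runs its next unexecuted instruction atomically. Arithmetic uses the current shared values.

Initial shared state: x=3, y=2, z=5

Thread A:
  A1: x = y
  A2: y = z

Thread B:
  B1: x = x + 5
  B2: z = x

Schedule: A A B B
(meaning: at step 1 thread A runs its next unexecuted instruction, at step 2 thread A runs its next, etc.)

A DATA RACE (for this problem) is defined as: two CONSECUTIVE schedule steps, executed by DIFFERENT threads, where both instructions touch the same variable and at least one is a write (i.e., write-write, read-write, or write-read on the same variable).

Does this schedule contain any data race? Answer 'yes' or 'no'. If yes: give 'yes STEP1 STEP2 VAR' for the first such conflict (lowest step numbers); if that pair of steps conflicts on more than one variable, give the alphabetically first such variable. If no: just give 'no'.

Steps 1,2: same thread (A). No race.
Steps 2,3: A(r=z,w=y) vs B(r=x,w=x). No conflict.
Steps 3,4: same thread (B). No race.

Answer: no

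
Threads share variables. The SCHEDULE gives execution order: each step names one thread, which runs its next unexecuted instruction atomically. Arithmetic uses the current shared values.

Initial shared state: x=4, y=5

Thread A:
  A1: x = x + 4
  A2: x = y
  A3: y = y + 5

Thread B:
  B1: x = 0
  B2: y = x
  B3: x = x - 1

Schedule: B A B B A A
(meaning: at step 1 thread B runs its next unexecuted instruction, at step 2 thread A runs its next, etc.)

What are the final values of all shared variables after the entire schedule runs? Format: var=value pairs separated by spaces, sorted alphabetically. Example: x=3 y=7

Answer: x=4 y=9

Derivation:
Step 1: thread B executes B1 (x = 0). Shared: x=0 y=5. PCs: A@0 B@1
Step 2: thread A executes A1 (x = x + 4). Shared: x=4 y=5. PCs: A@1 B@1
Step 3: thread B executes B2 (y = x). Shared: x=4 y=4. PCs: A@1 B@2
Step 4: thread B executes B3 (x = x - 1). Shared: x=3 y=4. PCs: A@1 B@3
Step 5: thread A executes A2 (x = y). Shared: x=4 y=4. PCs: A@2 B@3
Step 6: thread A executes A3 (y = y + 5). Shared: x=4 y=9. PCs: A@3 B@3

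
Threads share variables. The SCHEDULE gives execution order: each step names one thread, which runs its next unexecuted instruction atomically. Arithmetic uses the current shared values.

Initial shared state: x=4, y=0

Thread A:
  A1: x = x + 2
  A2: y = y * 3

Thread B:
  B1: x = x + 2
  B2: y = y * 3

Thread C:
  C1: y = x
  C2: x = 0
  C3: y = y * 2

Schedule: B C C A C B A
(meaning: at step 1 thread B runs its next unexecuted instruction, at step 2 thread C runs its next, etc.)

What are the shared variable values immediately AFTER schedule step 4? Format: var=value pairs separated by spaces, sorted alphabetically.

Step 1: thread B executes B1 (x = x + 2). Shared: x=6 y=0. PCs: A@0 B@1 C@0
Step 2: thread C executes C1 (y = x). Shared: x=6 y=6. PCs: A@0 B@1 C@1
Step 3: thread C executes C2 (x = 0). Shared: x=0 y=6. PCs: A@0 B@1 C@2
Step 4: thread A executes A1 (x = x + 2). Shared: x=2 y=6. PCs: A@1 B@1 C@2

Answer: x=2 y=6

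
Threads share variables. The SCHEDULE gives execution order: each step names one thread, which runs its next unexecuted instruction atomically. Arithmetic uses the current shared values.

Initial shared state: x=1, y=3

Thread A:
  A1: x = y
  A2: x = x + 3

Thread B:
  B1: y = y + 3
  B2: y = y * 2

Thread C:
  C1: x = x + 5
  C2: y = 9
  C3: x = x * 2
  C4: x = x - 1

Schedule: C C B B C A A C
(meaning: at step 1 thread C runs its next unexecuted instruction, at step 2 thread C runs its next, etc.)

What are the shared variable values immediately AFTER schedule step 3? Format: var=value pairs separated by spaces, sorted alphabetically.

Step 1: thread C executes C1 (x = x + 5). Shared: x=6 y=3. PCs: A@0 B@0 C@1
Step 2: thread C executes C2 (y = 9). Shared: x=6 y=9. PCs: A@0 B@0 C@2
Step 3: thread B executes B1 (y = y + 3). Shared: x=6 y=12. PCs: A@0 B@1 C@2

Answer: x=6 y=12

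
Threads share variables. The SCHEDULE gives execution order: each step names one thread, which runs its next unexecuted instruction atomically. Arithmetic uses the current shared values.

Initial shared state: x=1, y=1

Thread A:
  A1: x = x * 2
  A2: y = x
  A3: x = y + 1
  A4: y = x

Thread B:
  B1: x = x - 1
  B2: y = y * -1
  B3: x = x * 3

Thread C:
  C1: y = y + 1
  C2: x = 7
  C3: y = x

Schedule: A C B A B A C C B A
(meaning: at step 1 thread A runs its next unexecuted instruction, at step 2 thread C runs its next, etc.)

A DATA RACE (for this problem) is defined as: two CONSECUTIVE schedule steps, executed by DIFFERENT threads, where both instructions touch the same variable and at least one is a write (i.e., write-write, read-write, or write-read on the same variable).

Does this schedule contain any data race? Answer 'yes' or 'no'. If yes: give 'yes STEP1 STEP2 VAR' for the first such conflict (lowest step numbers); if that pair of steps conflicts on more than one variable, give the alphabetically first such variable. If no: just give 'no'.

Answer: yes 3 4 x

Derivation:
Steps 1,2: A(r=x,w=x) vs C(r=y,w=y). No conflict.
Steps 2,3: C(r=y,w=y) vs B(r=x,w=x). No conflict.
Steps 3,4: B(x = x - 1) vs A(y = x). RACE on x (W-R).
Steps 4,5: A(y = x) vs B(y = y * -1). RACE on y (W-W).
Steps 5,6: B(y = y * -1) vs A(x = y + 1). RACE on y (W-R).
Steps 6,7: A(x = y + 1) vs C(x = 7). RACE on x (W-W).
Steps 7,8: same thread (C). No race.
Steps 8,9: C(y = x) vs B(x = x * 3). RACE on x (R-W).
Steps 9,10: B(x = x * 3) vs A(y = x). RACE on x (W-R).
First conflict at steps 3,4.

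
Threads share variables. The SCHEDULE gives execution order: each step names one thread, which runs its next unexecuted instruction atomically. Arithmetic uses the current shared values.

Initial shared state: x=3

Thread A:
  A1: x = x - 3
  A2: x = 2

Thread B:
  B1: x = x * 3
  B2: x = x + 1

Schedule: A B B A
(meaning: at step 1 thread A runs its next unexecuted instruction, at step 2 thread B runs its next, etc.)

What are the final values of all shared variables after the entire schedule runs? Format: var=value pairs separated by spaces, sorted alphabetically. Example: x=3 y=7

Step 1: thread A executes A1 (x = x - 3). Shared: x=0. PCs: A@1 B@0
Step 2: thread B executes B1 (x = x * 3). Shared: x=0. PCs: A@1 B@1
Step 3: thread B executes B2 (x = x + 1). Shared: x=1. PCs: A@1 B@2
Step 4: thread A executes A2 (x = 2). Shared: x=2. PCs: A@2 B@2

Answer: x=2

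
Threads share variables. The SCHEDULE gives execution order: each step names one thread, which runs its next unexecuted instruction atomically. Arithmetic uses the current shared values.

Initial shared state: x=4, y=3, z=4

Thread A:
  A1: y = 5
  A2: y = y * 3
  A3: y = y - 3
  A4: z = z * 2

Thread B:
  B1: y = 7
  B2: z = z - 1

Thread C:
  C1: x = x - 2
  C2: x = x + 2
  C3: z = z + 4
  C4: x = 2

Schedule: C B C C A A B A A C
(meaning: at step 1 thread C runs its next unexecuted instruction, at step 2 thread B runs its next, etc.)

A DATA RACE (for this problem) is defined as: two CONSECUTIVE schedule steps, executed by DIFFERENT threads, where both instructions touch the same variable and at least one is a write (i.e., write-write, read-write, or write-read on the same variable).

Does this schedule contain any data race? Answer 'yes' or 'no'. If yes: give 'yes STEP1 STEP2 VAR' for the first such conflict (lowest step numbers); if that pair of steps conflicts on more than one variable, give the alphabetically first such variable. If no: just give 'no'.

Steps 1,2: C(r=x,w=x) vs B(r=-,w=y). No conflict.
Steps 2,3: B(r=-,w=y) vs C(r=x,w=x). No conflict.
Steps 3,4: same thread (C). No race.
Steps 4,5: C(r=z,w=z) vs A(r=-,w=y). No conflict.
Steps 5,6: same thread (A). No race.
Steps 6,7: A(r=y,w=y) vs B(r=z,w=z). No conflict.
Steps 7,8: B(r=z,w=z) vs A(r=y,w=y). No conflict.
Steps 8,9: same thread (A). No race.
Steps 9,10: A(r=z,w=z) vs C(r=-,w=x). No conflict.

Answer: no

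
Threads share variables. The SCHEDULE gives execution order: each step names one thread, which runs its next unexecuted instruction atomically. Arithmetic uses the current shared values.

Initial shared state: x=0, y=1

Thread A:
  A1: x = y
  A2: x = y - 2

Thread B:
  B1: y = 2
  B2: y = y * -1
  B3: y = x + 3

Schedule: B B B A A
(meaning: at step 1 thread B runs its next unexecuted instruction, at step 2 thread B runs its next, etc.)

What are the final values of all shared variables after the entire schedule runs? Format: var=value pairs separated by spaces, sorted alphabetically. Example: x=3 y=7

Answer: x=1 y=3

Derivation:
Step 1: thread B executes B1 (y = 2). Shared: x=0 y=2. PCs: A@0 B@1
Step 2: thread B executes B2 (y = y * -1). Shared: x=0 y=-2. PCs: A@0 B@2
Step 3: thread B executes B3 (y = x + 3). Shared: x=0 y=3. PCs: A@0 B@3
Step 4: thread A executes A1 (x = y). Shared: x=3 y=3. PCs: A@1 B@3
Step 5: thread A executes A2 (x = y - 2). Shared: x=1 y=3. PCs: A@2 B@3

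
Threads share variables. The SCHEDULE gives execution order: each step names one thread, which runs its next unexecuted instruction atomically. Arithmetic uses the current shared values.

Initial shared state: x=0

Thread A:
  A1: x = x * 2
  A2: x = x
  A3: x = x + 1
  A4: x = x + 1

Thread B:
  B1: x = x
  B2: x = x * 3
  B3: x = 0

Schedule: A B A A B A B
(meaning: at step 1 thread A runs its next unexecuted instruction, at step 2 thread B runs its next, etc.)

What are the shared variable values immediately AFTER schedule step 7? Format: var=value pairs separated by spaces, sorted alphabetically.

Step 1: thread A executes A1 (x = x * 2). Shared: x=0. PCs: A@1 B@0
Step 2: thread B executes B1 (x = x). Shared: x=0. PCs: A@1 B@1
Step 3: thread A executes A2 (x = x). Shared: x=0. PCs: A@2 B@1
Step 4: thread A executes A3 (x = x + 1). Shared: x=1. PCs: A@3 B@1
Step 5: thread B executes B2 (x = x * 3). Shared: x=3. PCs: A@3 B@2
Step 6: thread A executes A4 (x = x + 1). Shared: x=4. PCs: A@4 B@2
Step 7: thread B executes B3 (x = 0). Shared: x=0. PCs: A@4 B@3

Answer: x=0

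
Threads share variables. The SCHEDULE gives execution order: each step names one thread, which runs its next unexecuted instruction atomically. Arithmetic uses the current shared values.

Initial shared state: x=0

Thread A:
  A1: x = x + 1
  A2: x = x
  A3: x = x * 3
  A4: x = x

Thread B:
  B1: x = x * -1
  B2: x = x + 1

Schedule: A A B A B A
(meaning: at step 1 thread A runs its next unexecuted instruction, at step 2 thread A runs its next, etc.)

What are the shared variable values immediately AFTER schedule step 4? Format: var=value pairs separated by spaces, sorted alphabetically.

Step 1: thread A executes A1 (x = x + 1). Shared: x=1. PCs: A@1 B@0
Step 2: thread A executes A2 (x = x). Shared: x=1. PCs: A@2 B@0
Step 3: thread B executes B1 (x = x * -1). Shared: x=-1. PCs: A@2 B@1
Step 4: thread A executes A3 (x = x * 3). Shared: x=-3. PCs: A@3 B@1

Answer: x=-3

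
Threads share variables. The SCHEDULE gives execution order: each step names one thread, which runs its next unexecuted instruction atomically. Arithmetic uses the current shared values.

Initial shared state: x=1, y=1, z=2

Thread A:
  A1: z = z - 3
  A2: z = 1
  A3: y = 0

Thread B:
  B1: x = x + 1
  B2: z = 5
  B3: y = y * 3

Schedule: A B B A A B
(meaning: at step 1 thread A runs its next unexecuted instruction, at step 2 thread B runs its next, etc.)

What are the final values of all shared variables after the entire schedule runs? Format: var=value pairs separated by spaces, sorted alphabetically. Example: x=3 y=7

Step 1: thread A executes A1 (z = z - 3). Shared: x=1 y=1 z=-1. PCs: A@1 B@0
Step 2: thread B executes B1 (x = x + 1). Shared: x=2 y=1 z=-1. PCs: A@1 B@1
Step 3: thread B executes B2 (z = 5). Shared: x=2 y=1 z=5. PCs: A@1 B@2
Step 4: thread A executes A2 (z = 1). Shared: x=2 y=1 z=1. PCs: A@2 B@2
Step 5: thread A executes A3 (y = 0). Shared: x=2 y=0 z=1. PCs: A@3 B@2
Step 6: thread B executes B3 (y = y * 3). Shared: x=2 y=0 z=1. PCs: A@3 B@3

Answer: x=2 y=0 z=1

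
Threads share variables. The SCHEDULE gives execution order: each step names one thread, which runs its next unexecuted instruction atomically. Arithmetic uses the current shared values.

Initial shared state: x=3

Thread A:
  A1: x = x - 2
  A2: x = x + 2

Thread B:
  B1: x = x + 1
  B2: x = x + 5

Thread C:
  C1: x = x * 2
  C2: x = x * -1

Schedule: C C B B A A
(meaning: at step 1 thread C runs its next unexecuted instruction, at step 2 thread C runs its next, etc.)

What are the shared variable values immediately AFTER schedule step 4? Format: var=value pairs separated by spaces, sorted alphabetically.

Answer: x=0

Derivation:
Step 1: thread C executes C1 (x = x * 2). Shared: x=6. PCs: A@0 B@0 C@1
Step 2: thread C executes C2 (x = x * -1). Shared: x=-6. PCs: A@0 B@0 C@2
Step 3: thread B executes B1 (x = x + 1). Shared: x=-5. PCs: A@0 B@1 C@2
Step 4: thread B executes B2 (x = x + 5). Shared: x=0. PCs: A@0 B@2 C@2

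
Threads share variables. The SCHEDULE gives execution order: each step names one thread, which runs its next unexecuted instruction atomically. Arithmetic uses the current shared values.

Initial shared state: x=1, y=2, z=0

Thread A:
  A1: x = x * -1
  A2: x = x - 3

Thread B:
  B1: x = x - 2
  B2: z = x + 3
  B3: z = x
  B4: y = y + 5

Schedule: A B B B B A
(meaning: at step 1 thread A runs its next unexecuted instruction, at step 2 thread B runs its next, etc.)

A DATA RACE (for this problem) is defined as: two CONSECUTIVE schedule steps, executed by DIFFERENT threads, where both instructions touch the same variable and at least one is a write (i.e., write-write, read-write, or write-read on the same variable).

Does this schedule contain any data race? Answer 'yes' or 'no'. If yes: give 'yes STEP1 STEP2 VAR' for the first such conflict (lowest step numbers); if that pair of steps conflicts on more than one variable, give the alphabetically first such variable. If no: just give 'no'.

Answer: yes 1 2 x

Derivation:
Steps 1,2: A(x = x * -1) vs B(x = x - 2). RACE on x (W-W).
Steps 2,3: same thread (B). No race.
Steps 3,4: same thread (B). No race.
Steps 4,5: same thread (B). No race.
Steps 5,6: B(r=y,w=y) vs A(r=x,w=x). No conflict.
First conflict at steps 1,2.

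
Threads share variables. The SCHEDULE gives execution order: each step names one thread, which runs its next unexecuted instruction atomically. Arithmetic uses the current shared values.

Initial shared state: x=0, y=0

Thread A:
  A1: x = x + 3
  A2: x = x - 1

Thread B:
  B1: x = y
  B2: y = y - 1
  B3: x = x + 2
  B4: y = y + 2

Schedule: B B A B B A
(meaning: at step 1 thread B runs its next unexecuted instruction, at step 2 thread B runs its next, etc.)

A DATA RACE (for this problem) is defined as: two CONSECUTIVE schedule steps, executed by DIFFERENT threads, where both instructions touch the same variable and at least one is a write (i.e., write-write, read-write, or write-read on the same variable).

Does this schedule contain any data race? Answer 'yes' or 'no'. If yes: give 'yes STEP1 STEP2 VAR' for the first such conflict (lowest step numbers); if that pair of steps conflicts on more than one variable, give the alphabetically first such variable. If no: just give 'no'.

Steps 1,2: same thread (B). No race.
Steps 2,3: B(r=y,w=y) vs A(r=x,w=x). No conflict.
Steps 3,4: A(x = x + 3) vs B(x = x + 2). RACE on x (W-W).
Steps 4,5: same thread (B). No race.
Steps 5,6: B(r=y,w=y) vs A(r=x,w=x). No conflict.
First conflict at steps 3,4.

Answer: yes 3 4 x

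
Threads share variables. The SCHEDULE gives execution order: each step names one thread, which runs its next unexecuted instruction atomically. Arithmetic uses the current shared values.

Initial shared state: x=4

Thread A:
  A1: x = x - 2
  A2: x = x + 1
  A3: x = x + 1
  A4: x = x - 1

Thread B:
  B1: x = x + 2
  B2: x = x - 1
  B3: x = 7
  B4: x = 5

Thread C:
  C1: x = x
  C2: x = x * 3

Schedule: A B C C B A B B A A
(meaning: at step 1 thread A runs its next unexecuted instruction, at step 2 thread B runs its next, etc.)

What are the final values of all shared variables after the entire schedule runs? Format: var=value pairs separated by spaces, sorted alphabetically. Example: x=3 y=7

Step 1: thread A executes A1 (x = x - 2). Shared: x=2. PCs: A@1 B@0 C@0
Step 2: thread B executes B1 (x = x + 2). Shared: x=4. PCs: A@1 B@1 C@0
Step 3: thread C executes C1 (x = x). Shared: x=4. PCs: A@1 B@1 C@1
Step 4: thread C executes C2 (x = x * 3). Shared: x=12. PCs: A@1 B@1 C@2
Step 5: thread B executes B2 (x = x - 1). Shared: x=11. PCs: A@1 B@2 C@2
Step 6: thread A executes A2 (x = x + 1). Shared: x=12. PCs: A@2 B@2 C@2
Step 7: thread B executes B3 (x = 7). Shared: x=7. PCs: A@2 B@3 C@2
Step 8: thread B executes B4 (x = 5). Shared: x=5. PCs: A@2 B@4 C@2
Step 9: thread A executes A3 (x = x + 1). Shared: x=6. PCs: A@3 B@4 C@2
Step 10: thread A executes A4 (x = x - 1). Shared: x=5. PCs: A@4 B@4 C@2

Answer: x=5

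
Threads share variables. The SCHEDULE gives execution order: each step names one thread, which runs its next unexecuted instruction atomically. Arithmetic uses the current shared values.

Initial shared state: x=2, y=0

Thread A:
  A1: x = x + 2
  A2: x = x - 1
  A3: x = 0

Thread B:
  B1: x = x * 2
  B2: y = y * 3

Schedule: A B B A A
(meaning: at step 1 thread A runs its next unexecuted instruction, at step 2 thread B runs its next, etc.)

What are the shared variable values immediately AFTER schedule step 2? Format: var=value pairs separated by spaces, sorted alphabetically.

Answer: x=8 y=0

Derivation:
Step 1: thread A executes A1 (x = x + 2). Shared: x=4 y=0. PCs: A@1 B@0
Step 2: thread B executes B1 (x = x * 2). Shared: x=8 y=0. PCs: A@1 B@1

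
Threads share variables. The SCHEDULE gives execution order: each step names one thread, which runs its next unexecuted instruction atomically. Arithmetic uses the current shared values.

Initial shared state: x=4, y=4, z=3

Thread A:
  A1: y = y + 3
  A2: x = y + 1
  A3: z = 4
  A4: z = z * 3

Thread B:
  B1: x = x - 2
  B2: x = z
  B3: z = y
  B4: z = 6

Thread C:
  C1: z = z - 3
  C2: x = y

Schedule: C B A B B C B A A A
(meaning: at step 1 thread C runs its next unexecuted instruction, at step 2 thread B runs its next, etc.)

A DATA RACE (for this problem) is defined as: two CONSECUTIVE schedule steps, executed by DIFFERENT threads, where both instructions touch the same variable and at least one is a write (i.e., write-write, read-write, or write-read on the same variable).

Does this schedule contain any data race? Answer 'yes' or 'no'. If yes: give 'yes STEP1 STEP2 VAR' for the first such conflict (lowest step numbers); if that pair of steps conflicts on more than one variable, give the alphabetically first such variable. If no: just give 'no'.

Steps 1,2: C(r=z,w=z) vs B(r=x,w=x). No conflict.
Steps 2,3: B(r=x,w=x) vs A(r=y,w=y). No conflict.
Steps 3,4: A(r=y,w=y) vs B(r=z,w=x). No conflict.
Steps 4,5: same thread (B). No race.
Steps 5,6: B(r=y,w=z) vs C(r=y,w=x). No conflict.
Steps 6,7: C(r=y,w=x) vs B(r=-,w=z). No conflict.
Steps 7,8: B(r=-,w=z) vs A(r=y,w=x). No conflict.
Steps 8,9: same thread (A). No race.
Steps 9,10: same thread (A). No race.

Answer: no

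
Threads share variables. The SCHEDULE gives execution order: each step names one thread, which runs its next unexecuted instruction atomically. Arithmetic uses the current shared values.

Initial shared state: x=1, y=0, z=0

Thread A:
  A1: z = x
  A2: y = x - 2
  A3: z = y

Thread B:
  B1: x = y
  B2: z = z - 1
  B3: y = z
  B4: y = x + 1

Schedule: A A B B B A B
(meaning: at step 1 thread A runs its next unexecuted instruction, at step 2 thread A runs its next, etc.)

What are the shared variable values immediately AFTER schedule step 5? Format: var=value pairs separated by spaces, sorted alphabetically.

Step 1: thread A executes A1 (z = x). Shared: x=1 y=0 z=1. PCs: A@1 B@0
Step 2: thread A executes A2 (y = x - 2). Shared: x=1 y=-1 z=1. PCs: A@2 B@0
Step 3: thread B executes B1 (x = y). Shared: x=-1 y=-1 z=1. PCs: A@2 B@1
Step 4: thread B executes B2 (z = z - 1). Shared: x=-1 y=-1 z=0. PCs: A@2 B@2
Step 5: thread B executes B3 (y = z). Shared: x=-1 y=0 z=0. PCs: A@2 B@3

Answer: x=-1 y=0 z=0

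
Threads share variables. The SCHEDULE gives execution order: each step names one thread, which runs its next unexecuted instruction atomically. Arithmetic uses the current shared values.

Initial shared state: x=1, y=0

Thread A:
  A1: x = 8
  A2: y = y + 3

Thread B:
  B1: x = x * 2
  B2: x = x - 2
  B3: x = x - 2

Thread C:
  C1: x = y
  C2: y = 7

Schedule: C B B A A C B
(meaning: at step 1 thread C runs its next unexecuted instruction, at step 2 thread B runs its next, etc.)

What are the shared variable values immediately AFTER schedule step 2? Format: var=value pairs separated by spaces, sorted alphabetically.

Answer: x=0 y=0

Derivation:
Step 1: thread C executes C1 (x = y). Shared: x=0 y=0. PCs: A@0 B@0 C@1
Step 2: thread B executes B1 (x = x * 2). Shared: x=0 y=0. PCs: A@0 B@1 C@1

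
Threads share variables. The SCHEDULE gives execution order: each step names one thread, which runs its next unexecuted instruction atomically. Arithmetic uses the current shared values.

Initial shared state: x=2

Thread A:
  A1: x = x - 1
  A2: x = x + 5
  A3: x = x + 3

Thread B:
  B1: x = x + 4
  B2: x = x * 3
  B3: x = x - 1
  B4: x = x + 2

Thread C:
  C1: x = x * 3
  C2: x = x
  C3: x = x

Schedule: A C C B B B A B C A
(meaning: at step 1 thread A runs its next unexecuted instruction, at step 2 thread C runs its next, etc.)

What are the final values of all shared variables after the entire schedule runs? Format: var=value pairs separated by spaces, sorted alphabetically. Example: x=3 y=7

Answer: x=30

Derivation:
Step 1: thread A executes A1 (x = x - 1). Shared: x=1. PCs: A@1 B@0 C@0
Step 2: thread C executes C1 (x = x * 3). Shared: x=3. PCs: A@1 B@0 C@1
Step 3: thread C executes C2 (x = x). Shared: x=3. PCs: A@1 B@0 C@2
Step 4: thread B executes B1 (x = x + 4). Shared: x=7. PCs: A@1 B@1 C@2
Step 5: thread B executes B2 (x = x * 3). Shared: x=21. PCs: A@1 B@2 C@2
Step 6: thread B executes B3 (x = x - 1). Shared: x=20. PCs: A@1 B@3 C@2
Step 7: thread A executes A2 (x = x + 5). Shared: x=25. PCs: A@2 B@3 C@2
Step 8: thread B executes B4 (x = x + 2). Shared: x=27. PCs: A@2 B@4 C@2
Step 9: thread C executes C3 (x = x). Shared: x=27. PCs: A@2 B@4 C@3
Step 10: thread A executes A3 (x = x + 3). Shared: x=30. PCs: A@3 B@4 C@3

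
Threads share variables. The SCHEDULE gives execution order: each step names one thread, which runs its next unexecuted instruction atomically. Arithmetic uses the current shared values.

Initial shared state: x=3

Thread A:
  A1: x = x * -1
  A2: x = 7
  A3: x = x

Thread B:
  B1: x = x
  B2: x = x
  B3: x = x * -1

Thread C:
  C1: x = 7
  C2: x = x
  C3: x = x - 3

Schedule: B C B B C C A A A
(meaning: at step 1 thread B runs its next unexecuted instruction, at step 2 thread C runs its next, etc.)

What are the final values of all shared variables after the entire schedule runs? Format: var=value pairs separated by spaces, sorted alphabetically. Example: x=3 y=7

Step 1: thread B executes B1 (x = x). Shared: x=3. PCs: A@0 B@1 C@0
Step 2: thread C executes C1 (x = 7). Shared: x=7. PCs: A@0 B@1 C@1
Step 3: thread B executes B2 (x = x). Shared: x=7. PCs: A@0 B@2 C@1
Step 4: thread B executes B3 (x = x * -1). Shared: x=-7. PCs: A@0 B@3 C@1
Step 5: thread C executes C2 (x = x). Shared: x=-7. PCs: A@0 B@3 C@2
Step 6: thread C executes C3 (x = x - 3). Shared: x=-10. PCs: A@0 B@3 C@3
Step 7: thread A executes A1 (x = x * -1). Shared: x=10. PCs: A@1 B@3 C@3
Step 8: thread A executes A2 (x = 7). Shared: x=7. PCs: A@2 B@3 C@3
Step 9: thread A executes A3 (x = x). Shared: x=7. PCs: A@3 B@3 C@3

Answer: x=7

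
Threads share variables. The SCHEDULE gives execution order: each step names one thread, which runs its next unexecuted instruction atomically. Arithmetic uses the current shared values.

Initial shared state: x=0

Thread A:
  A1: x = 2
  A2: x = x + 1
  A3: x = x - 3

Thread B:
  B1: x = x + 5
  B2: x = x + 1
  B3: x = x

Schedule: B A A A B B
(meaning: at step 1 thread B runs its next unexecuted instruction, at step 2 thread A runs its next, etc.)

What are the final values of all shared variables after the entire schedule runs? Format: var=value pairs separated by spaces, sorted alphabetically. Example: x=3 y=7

Answer: x=1

Derivation:
Step 1: thread B executes B1 (x = x + 5). Shared: x=5. PCs: A@0 B@1
Step 2: thread A executes A1 (x = 2). Shared: x=2. PCs: A@1 B@1
Step 3: thread A executes A2 (x = x + 1). Shared: x=3. PCs: A@2 B@1
Step 4: thread A executes A3 (x = x - 3). Shared: x=0. PCs: A@3 B@1
Step 5: thread B executes B2 (x = x + 1). Shared: x=1. PCs: A@3 B@2
Step 6: thread B executes B3 (x = x). Shared: x=1. PCs: A@3 B@3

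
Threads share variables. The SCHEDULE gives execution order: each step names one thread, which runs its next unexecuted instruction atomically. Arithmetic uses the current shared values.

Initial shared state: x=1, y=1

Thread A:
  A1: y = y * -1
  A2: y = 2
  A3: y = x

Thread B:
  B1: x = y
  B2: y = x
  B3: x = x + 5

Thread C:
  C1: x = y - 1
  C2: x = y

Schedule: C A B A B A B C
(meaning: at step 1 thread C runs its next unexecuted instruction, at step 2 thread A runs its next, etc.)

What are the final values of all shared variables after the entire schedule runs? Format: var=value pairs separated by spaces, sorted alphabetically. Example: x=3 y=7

Step 1: thread C executes C1 (x = y - 1). Shared: x=0 y=1. PCs: A@0 B@0 C@1
Step 2: thread A executes A1 (y = y * -1). Shared: x=0 y=-1. PCs: A@1 B@0 C@1
Step 3: thread B executes B1 (x = y). Shared: x=-1 y=-1. PCs: A@1 B@1 C@1
Step 4: thread A executes A2 (y = 2). Shared: x=-1 y=2. PCs: A@2 B@1 C@1
Step 5: thread B executes B2 (y = x). Shared: x=-1 y=-1. PCs: A@2 B@2 C@1
Step 6: thread A executes A3 (y = x). Shared: x=-1 y=-1. PCs: A@3 B@2 C@1
Step 7: thread B executes B3 (x = x + 5). Shared: x=4 y=-1. PCs: A@3 B@3 C@1
Step 8: thread C executes C2 (x = y). Shared: x=-1 y=-1. PCs: A@3 B@3 C@2

Answer: x=-1 y=-1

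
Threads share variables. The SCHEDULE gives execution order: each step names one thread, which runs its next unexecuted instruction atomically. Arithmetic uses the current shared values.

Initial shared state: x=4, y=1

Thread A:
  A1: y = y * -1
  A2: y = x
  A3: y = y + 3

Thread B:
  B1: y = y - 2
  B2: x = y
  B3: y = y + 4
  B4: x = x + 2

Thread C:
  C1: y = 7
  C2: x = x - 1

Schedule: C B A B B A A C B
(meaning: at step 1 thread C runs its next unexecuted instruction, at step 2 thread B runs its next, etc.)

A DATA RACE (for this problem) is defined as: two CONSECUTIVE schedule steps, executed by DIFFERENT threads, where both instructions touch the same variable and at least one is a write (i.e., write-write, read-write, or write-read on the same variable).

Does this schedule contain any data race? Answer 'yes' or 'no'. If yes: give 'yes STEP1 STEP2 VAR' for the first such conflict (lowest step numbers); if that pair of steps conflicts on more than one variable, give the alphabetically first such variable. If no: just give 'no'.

Answer: yes 1 2 y

Derivation:
Steps 1,2: C(y = 7) vs B(y = y - 2). RACE on y (W-W).
Steps 2,3: B(y = y - 2) vs A(y = y * -1). RACE on y (W-W).
Steps 3,4: A(y = y * -1) vs B(x = y). RACE on y (W-R).
Steps 4,5: same thread (B). No race.
Steps 5,6: B(y = y + 4) vs A(y = x). RACE on y (W-W).
Steps 6,7: same thread (A). No race.
Steps 7,8: A(r=y,w=y) vs C(r=x,w=x). No conflict.
Steps 8,9: C(x = x - 1) vs B(x = x + 2). RACE on x (W-W).
First conflict at steps 1,2.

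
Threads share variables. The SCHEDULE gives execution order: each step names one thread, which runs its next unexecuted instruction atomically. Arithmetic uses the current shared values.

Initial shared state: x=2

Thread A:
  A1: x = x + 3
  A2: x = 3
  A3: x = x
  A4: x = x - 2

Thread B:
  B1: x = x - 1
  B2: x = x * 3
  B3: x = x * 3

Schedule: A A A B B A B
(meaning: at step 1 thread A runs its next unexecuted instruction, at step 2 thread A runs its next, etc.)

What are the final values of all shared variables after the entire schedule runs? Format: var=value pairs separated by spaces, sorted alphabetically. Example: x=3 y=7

Step 1: thread A executes A1 (x = x + 3). Shared: x=5. PCs: A@1 B@0
Step 2: thread A executes A2 (x = 3). Shared: x=3. PCs: A@2 B@0
Step 3: thread A executes A3 (x = x). Shared: x=3. PCs: A@3 B@0
Step 4: thread B executes B1 (x = x - 1). Shared: x=2. PCs: A@3 B@1
Step 5: thread B executes B2 (x = x * 3). Shared: x=6. PCs: A@3 B@2
Step 6: thread A executes A4 (x = x - 2). Shared: x=4. PCs: A@4 B@2
Step 7: thread B executes B3 (x = x * 3). Shared: x=12. PCs: A@4 B@3

Answer: x=12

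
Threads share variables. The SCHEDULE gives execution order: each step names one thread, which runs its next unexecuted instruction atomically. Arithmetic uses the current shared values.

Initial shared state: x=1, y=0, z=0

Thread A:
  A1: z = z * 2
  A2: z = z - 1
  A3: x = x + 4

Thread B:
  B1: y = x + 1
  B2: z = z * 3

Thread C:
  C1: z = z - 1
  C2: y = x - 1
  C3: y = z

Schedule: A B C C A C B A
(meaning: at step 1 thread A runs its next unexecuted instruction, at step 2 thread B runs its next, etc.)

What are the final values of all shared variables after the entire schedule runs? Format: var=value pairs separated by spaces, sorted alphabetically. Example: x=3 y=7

Answer: x=5 y=-2 z=-6

Derivation:
Step 1: thread A executes A1 (z = z * 2). Shared: x=1 y=0 z=0. PCs: A@1 B@0 C@0
Step 2: thread B executes B1 (y = x + 1). Shared: x=1 y=2 z=0. PCs: A@1 B@1 C@0
Step 3: thread C executes C1 (z = z - 1). Shared: x=1 y=2 z=-1. PCs: A@1 B@1 C@1
Step 4: thread C executes C2 (y = x - 1). Shared: x=1 y=0 z=-1. PCs: A@1 B@1 C@2
Step 5: thread A executes A2 (z = z - 1). Shared: x=1 y=0 z=-2. PCs: A@2 B@1 C@2
Step 6: thread C executes C3 (y = z). Shared: x=1 y=-2 z=-2. PCs: A@2 B@1 C@3
Step 7: thread B executes B2 (z = z * 3). Shared: x=1 y=-2 z=-6. PCs: A@2 B@2 C@3
Step 8: thread A executes A3 (x = x + 4). Shared: x=5 y=-2 z=-6. PCs: A@3 B@2 C@3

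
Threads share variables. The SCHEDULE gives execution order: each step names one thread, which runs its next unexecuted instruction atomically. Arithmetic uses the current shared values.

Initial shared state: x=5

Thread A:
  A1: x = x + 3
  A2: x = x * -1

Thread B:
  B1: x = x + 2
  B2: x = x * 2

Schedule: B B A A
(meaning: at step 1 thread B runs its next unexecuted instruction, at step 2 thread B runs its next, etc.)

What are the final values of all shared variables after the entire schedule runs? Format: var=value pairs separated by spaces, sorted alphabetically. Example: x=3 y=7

Answer: x=-17

Derivation:
Step 1: thread B executes B1 (x = x + 2). Shared: x=7. PCs: A@0 B@1
Step 2: thread B executes B2 (x = x * 2). Shared: x=14. PCs: A@0 B@2
Step 3: thread A executes A1 (x = x + 3). Shared: x=17. PCs: A@1 B@2
Step 4: thread A executes A2 (x = x * -1). Shared: x=-17. PCs: A@2 B@2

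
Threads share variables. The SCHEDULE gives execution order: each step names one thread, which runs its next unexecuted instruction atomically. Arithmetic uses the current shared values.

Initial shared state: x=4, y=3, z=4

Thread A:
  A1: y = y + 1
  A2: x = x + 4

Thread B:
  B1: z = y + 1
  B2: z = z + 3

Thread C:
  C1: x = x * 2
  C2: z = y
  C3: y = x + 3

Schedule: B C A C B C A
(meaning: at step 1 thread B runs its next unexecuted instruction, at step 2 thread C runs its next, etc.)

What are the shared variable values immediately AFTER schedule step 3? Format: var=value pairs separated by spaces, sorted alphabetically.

Step 1: thread B executes B1 (z = y + 1). Shared: x=4 y=3 z=4. PCs: A@0 B@1 C@0
Step 2: thread C executes C1 (x = x * 2). Shared: x=8 y=3 z=4. PCs: A@0 B@1 C@1
Step 3: thread A executes A1 (y = y + 1). Shared: x=8 y=4 z=4. PCs: A@1 B@1 C@1

Answer: x=8 y=4 z=4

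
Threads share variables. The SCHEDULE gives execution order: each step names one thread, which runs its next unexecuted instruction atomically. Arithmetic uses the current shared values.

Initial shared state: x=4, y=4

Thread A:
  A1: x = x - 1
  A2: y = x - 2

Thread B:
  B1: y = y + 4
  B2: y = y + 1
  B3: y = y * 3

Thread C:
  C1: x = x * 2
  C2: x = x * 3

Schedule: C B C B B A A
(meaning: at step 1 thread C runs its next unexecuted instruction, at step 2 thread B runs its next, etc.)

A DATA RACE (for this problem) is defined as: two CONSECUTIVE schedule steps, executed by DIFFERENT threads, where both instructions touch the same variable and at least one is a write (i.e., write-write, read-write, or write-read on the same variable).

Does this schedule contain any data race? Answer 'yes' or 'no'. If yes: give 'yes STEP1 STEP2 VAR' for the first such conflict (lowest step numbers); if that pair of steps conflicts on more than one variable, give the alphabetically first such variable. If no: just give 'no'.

Answer: no

Derivation:
Steps 1,2: C(r=x,w=x) vs B(r=y,w=y). No conflict.
Steps 2,3: B(r=y,w=y) vs C(r=x,w=x). No conflict.
Steps 3,4: C(r=x,w=x) vs B(r=y,w=y). No conflict.
Steps 4,5: same thread (B). No race.
Steps 5,6: B(r=y,w=y) vs A(r=x,w=x). No conflict.
Steps 6,7: same thread (A). No race.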